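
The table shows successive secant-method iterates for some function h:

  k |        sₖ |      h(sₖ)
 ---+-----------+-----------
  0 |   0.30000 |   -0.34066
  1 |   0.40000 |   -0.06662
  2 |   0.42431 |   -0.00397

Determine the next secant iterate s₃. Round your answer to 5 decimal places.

0.42585

s₃ = 0.42431 − (-0.00397)·(0.42431 − 0.40000) / (-0.00397 − (-0.06662))
   = 0.42431 − (-0.0000965)/(0.0626500) = 0.4258505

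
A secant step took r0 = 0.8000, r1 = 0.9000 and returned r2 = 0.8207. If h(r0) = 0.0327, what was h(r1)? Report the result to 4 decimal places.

-0.1253

The secant line through (0.8000, 0.0327) and (0.9000, h(r1)) crosses zero at r2 = 0.8207.
So (0.8000, 0.0327), (0.9000, h(r1)), (0.8207, 0) are collinear:
h(r1) = 0.0327 · (0.9000 − 0.8207) / (0.8000 − 0.8207) = 0.0327 · (0.079300)/(-0.020700) = -0.125271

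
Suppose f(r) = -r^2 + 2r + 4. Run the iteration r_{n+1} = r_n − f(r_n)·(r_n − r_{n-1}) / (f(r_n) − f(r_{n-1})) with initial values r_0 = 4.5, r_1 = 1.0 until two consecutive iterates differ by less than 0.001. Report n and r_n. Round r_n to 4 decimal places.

n = 8, r_n = 3.2361

f(4.5) = -7.250000, f(1.0) = 5.000000
r_2 = 1.000000 − 5.000000·(-3.500000)/(12.250000) = 2.428571;  |Δ| = 1.428571
f(2.428571) = 2.959184
r_3 = 2.428571 − 2.959184·(1.428571)/(-2.040816) = 4.500000;  |Δ| = 2.071429
f(4.500000) = -7.250000
r_4 = 4.500000 − (-7.250000)·(2.071429)/(-10.209184) = 3.028986;  |Δ| = 1.471014
f(3.028986) = 0.883218
r_5 = 3.028986 − 0.883218·(-1.471014)/(8.133218) = 3.188729;  |Δ| = 0.159743
f(3.188729) = 0.209467
r_6 = 3.188729 − 0.209467·(0.159743)/(-0.673751) = 3.238392;  |Δ| = 0.049664
f(3.238392) = -0.010400
r_7 = 3.238392 − (-0.010400)·(0.049664)/(-0.219867) = 3.236043;  |Δ| = 0.002349
f(3.236043) = 0.000111
r_8 = 3.236043 − 0.000111·(-0.002349)/(0.010511) = 3.236068;  |Δ| = 0.000025
|r_8 − r_7| = 0.000025 < 0.001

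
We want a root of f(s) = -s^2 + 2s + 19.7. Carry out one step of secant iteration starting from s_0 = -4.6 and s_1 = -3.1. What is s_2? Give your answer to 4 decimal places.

f(-4.6) = -10.660000, f(-3.1) = 3.890000
s_2 = -3.100000 − 3.890000·(-3.100000 − (-4.600000)) / (3.890000 − (-10.660000)) = -3.100000 − (5.835000)/(14.550000) = -3.501031

-3.5010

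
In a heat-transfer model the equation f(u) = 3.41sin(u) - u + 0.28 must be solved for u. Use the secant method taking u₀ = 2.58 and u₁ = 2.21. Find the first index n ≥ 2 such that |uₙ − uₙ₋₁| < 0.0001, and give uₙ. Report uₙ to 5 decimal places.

n = 5, uₙ = 2.45132

f(2.58) = -0.4840560, f(2.21) = 0.8067673
u₂ = 2.2100000 − 0.8067673·(-0.3700000)/(1.2908233) = 2.4412508;  |Δ| = 0.2312508
f(2.4412508) = 0.0364230
u₃ = 2.4412508 − 0.0364230·(0.2312508)/(-0.7703443) = 2.4521847;  |Δ| = 0.0109339
f(2.4521847) = -0.0031502
u₄ = 2.4521847 − (-0.0031502)·(0.0109339)/(-0.0395732) = 2.4513143;  |Δ| = 0.0008704
f(2.4513143) = 0.0000095
u₅ = 2.4513143 − 0.0000095·(-0.0008704)/(0.0031598) = 2.4513169;  |Δ| = 0.0000026
|u₅ − u₄| = 0.0000026 < 0.0001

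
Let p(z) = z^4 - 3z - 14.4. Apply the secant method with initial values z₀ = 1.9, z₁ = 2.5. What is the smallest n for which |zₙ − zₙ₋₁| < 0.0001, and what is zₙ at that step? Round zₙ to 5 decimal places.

p(1.9) = -7.0679000, p(2.5) = 17.1625000
z₂ = 2.5000000 − 17.1625000·(0.6000000)/(24.2304000) = 2.0750173;  |Δ| = 0.4249827
p(2.0750173) = -2.0860259
z₃ = 2.0750173 − (-2.0860259)·(-0.4249827)/(-19.2485259) = 2.1210741;  |Δ| = 0.0460568
p(2.1210741) = -0.5226232
z₄ = 2.1210741 − (-0.5226232)·(0.0460568)/(1.5634027) = 2.1364702;  |Δ| = 0.0153961
p(2.1364702) = 0.0252952
z₅ = 2.1364702 − 0.0252952·(0.0153961)/(0.5479184) = 2.1357594;  |Δ| = 0.0007108
p(2.1357594) = -0.0002844
z₆ = 2.1357594 − (-0.0002844)·(-0.0007108)/(-0.0255796) = 2.1357673;  |Δ| = 0.0000079
|z₆ − z₅| = 0.0000079 < 0.0001

n = 6, zₙ = 2.13577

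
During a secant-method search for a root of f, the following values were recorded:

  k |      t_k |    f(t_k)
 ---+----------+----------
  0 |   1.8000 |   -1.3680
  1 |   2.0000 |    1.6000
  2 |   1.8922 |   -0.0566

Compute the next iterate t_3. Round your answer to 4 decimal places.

t_3 = 1.8922 − (-0.0566)·(1.8922 − 2.0000) / (-0.0566 − 1.6000)
   = 1.8922 − (0.006101)/(-1.656600) = 1.895883

1.8959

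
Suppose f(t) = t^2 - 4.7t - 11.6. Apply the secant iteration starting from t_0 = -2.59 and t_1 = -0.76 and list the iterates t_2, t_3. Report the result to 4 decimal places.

-1.6855, -1.8027

f(-2.59) = 7.281100, f(-0.76) = -7.450400
t_2 = -0.760000 − (-7.450400)·(-0.760000 − (-2.590000)) / (-7.450400 − 7.281100) = -0.760000 − (-13.634232)/(-14.731500) = -1.685516
f(-1.685516) = -0.837114
t_3 = -1.685516 − (-0.837114)·(-1.685516 − (-0.760000)) / (-0.837114 − (-7.450400)) = -1.685516 − (0.774762)/(6.613286) = -1.802668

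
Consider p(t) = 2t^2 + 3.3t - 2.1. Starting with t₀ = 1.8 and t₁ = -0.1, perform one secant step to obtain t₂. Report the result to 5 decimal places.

0.25970

p(1.8) = 10.3200000, p(-0.1) = -2.4100000
t₂ = -0.1000000 − (-2.4100000)·(-0.1000000 − 1.8000000) / (-2.4100000 − 10.3200000) = -0.1000000 − (4.5790000)/(-12.7300000) = 0.2597015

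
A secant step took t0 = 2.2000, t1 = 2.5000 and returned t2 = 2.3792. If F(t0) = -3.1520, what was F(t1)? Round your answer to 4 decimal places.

2.1248

The secant line through (2.2000, -3.1520) and (2.5000, F(t1)) crosses zero at t2 = 2.3792.
So (2.2000, -3.1520), (2.5000, F(t1)), (2.3792, 0) are collinear:
F(t1) = -3.1520 · (2.5000 − 2.3792) / (2.2000 − 2.3792) = -3.1520 · (0.120800)/(-0.179200) = 2.124786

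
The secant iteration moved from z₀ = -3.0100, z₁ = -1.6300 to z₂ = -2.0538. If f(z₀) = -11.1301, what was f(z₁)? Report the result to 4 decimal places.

The secant line through (-3.0100, -11.1301) and (-1.6300, f(z₁)) crosses zero at z₂ = -2.0538.
So (-3.0100, -11.1301), (-1.6300, f(z₁)), (-2.0538, 0) are collinear:
f(z₁) = -11.1301 · (-1.6300 − (-2.0538)) / (-3.0100 − (-2.0538)) = -11.1301 · (0.423800)/(-0.956200) = 4.933002

4.9330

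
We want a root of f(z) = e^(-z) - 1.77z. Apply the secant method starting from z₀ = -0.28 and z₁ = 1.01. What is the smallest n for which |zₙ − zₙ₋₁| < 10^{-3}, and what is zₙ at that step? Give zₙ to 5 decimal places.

f(-0.28) = 1.8187298, f(1.01) = -1.4234810
z₂ = 1.0100000 − (-1.4234810)·(1.2900000)/(-3.2422108) = 0.4436301;  |Δ| = 0.5663699
f(0.4436301) = -0.1435226
z₃ = 0.4436301 − (-0.1435226)·(-0.5663699)/(1.2799584) = 0.3801227;  |Δ| = 0.0635074
f(0.3801227) = 0.0109603
z₄ = 0.3801227 − 0.0109603·(-0.0635074)/(0.1544830) = 0.3846285;  |Δ| = 0.0045058
f(0.3846285) = -0.0000889
z₅ = 0.3846285 − (-0.0000889)·(0.0045058)/(-0.0110492) = 0.3845922;  |Δ| = 0.0000362
|z₅ − z₄| = 0.0000362 < 10^{-3}

n = 5, zₙ = 0.38459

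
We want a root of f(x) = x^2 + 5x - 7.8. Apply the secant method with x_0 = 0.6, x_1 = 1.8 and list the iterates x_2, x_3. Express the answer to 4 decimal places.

f(0.6) = -4.440000, f(1.8) = 4.440000
x_2 = 1.800000 − 4.440000·(1.800000 − 0.600000) / (4.440000 − (-4.440000)) = 1.800000 − (5.328000)/(8.880000) = 1.200000
f(1.200000) = -0.360000
x_3 = 1.200000 − (-0.360000)·(1.200000 − 1.800000) / (-0.360000 − 4.440000) = 1.200000 − (0.216000)/(-4.800000) = 1.245000

1.2000, 1.2450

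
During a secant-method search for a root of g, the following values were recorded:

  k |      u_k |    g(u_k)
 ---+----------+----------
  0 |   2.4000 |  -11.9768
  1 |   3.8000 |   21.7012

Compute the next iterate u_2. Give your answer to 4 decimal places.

u_2 = 3.8000 − 21.7012·(3.8000 − 2.4000) / (21.7012 − (-11.9768))
   = 3.8000 − (30.381680)/(33.678000) = 2.897878

2.8979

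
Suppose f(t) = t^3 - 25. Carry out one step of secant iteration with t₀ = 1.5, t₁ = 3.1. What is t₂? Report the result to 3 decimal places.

f(1.5) = -21.62500, f(3.1) = 4.79100
t₂ = 3.10000 − 4.79100·(3.10000 − 1.50000) / (4.79100 − (-21.62500)) = 3.10000 − (7.66560)/(26.41600) = 2.80981

2.810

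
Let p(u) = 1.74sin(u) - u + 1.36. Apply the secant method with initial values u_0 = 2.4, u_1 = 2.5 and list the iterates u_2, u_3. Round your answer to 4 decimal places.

2.4578, 2.4584

p(2.4) = 0.135306, p(2.5) = -0.098658
u_2 = 2.500000 − (-0.098658)·(2.500000 − 2.400000) / (-0.098658 − 0.135306) = 2.500000 − (-0.009866)/(-0.233964) = 2.457832
p(2.457832) = 0.001349
u_3 = 2.457832 − 0.001349·(2.457832 − 2.500000) / (0.001349 − (-0.098658)) = 2.457832 − (-0.000057)/(0.100007) = 2.458400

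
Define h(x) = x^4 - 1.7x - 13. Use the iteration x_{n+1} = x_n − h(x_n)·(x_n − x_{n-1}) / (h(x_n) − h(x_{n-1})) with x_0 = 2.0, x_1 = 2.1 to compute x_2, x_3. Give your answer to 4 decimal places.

h(2.0) = -0.400000, h(2.1) = 2.878100
x_2 = 2.100000 − 2.878100·(2.100000 − 2.000000) / (2.878100 − (-0.400000)) = 2.100000 − (0.287810)/(3.278100) = 2.012202
h(2.012202) = -0.026686
x_3 = 2.012202 − (-0.026686)·(2.012202 − 2.100000) / (-0.026686 − 2.878100) = 2.012202 − (0.002343)/(-2.904786) = 2.013009

2.0122, 2.0130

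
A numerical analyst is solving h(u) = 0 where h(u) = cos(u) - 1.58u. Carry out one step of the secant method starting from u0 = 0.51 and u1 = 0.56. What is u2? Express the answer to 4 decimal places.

h(0.51) = 0.066945, h(0.56) = -0.037545
u2 = 0.560000 − (-0.037545)·(0.560000 − 0.510000) / (-0.037545 − 0.066945) = 0.560000 − (-0.001877)/(-0.104489) = 0.542034

0.5420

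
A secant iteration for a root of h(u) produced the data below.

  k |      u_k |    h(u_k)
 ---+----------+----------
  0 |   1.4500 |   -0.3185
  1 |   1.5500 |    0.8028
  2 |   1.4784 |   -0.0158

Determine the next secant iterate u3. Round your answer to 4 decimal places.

u3 = 1.4784 − (-0.0158)·(1.4784 − 1.5500) / (-0.0158 − 0.8028)
   = 1.4784 − (0.001131)/(-0.818600) = 1.479782

1.4798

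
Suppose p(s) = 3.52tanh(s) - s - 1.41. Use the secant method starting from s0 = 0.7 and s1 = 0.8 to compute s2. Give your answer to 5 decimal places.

0.68421

p(0.7) = 0.0173746, p(0.8) = 0.1274094
s2 = 0.8000000 − 0.1274094·(0.8000000 − 0.7000000) / (0.1274094 − 0.0173746) = 0.8000000 − (0.0127409)/(0.1100349) = 0.6842099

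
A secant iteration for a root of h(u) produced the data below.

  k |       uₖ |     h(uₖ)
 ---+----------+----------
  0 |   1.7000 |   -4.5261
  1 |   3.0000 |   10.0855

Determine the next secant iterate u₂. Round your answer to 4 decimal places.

u₂ = 3.0000 − 10.0855·(3.0000 − 1.7000) / (10.0855 − (-4.5261))
   = 3.0000 − (13.111150)/(14.611600) = 2.102689

2.1027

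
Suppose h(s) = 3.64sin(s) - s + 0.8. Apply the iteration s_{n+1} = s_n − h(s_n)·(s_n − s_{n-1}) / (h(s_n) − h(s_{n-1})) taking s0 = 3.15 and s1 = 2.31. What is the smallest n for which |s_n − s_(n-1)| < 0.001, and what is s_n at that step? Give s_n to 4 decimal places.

n = 5, s_n = 2.6185

h(3.15) = -2.380602, h(2.31) = 1.179979
s2 = 2.310000 − 1.179979·(-0.840000)/(3.560582) = 2.588377;  |Δ| = 0.278377
h(2.588377) = 0.124175
s3 = 2.588377 − 0.124175·(0.278377)/(-1.055804) = 2.621117;  |Δ| = 0.032740
h(2.621117) = -0.010971
s4 = 2.621117 − (-0.010971)·(0.032740)/(-0.135146) = 2.618459;  |Δ| = 0.002658
h(2.618459) = 0.000074
s5 = 2.618459 − 0.000074·(-0.002658)/(0.011045) = 2.618477;  |Δ| = 0.000018
|s5 − s4| = 0.000018 < 0.001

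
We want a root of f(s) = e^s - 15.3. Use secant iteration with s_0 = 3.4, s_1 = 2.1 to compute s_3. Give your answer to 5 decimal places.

f(3.4) = 14.6641000, f(2.1) = -7.1338301
s_2 = 2.1000000 − (-7.1338301)·(2.1000000 − 3.4000000) / (-7.1338301 − 14.6641000) = 2.1000000 − (9.2739791)/(-21.7979301) = 2.5254523
f(2.5254523) = -2.8034541
s_3 = 2.5254523 − (-2.8034541)·(2.5254523 − 2.1000000) / (-2.8034541 − (-7.1338301)) = 2.5254523 − (-1.1927359)/(4.3303760) = 2.8008870

2.80089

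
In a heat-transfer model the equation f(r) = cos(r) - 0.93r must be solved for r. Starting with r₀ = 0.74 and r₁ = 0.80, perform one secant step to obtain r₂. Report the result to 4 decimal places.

f(0.74) = 0.050269, f(0.80) = -0.047293
r₂ = 0.800000 − (-0.047293)·(0.800000 − 0.740000) / (-0.047293 − 0.050269) = 0.800000 − (-0.002838)/(-0.097562) = 0.770915

0.7709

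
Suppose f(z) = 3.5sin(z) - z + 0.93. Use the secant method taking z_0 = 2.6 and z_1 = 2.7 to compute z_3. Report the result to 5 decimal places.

2.63332

f(2.6) = 0.1342548, f(2.7) = -0.2741704
z_2 = 2.7000000 − (-0.2741704)·(2.7000000 − 2.6000000) / (-0.2741704 − 0.1342548) = 2.7000000 − (-0.0274170)/(-0.4084252) = 2.6328713
f(2.6328713) = 0.0018418
z_3 = 2.6328713 − 0.0018418·(2.6328713 − 2.7000000) / (0.0018418 − (-0.2741704)) = 2.6328713 − (-0.0001236)/(0.2760122) = 2.6333193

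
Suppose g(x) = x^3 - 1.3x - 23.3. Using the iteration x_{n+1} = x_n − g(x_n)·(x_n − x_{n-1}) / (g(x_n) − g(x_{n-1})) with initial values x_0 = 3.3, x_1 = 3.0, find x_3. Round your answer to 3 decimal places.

g(3.3) = 8.34700, g(3.0) = -0.20000
x_2 = 3.00000 − (-0.20000)·(3.00000 − 3.30000) / (-0.20000 − 8.34700) = 3.00000 − (0.06000)/(-8.54700) = 3.00702
g(3.00702) = -0.01914
x_3 = 3.00702 − (-0.01914)·(3.00702 − 3.00000) / (-0.01914 − (-0.20000)) = 3.00702 − (-0.00013)/(0.18086) = 3.00776

3.008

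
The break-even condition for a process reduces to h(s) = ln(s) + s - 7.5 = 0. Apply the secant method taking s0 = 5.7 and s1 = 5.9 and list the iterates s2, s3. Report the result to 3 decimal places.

5.751, 5.751

h(5.7) = -0.05953, h(5.9) = 0.17495
s2 = 5.90000 − 0.17495·(5.90000 − 5.70000) / (0.17495 − (-0.05953)) = 5.90000 − (0.03499)/(0.23449) = 5.75078
h(5.75078) = 0.00011
s3 = 5.75078 − 0.00011·(5.75078 − 5.90000) / (0.00011 − 0.17495) = 5.75078 − (-0.00002)/(-0.17484) = 5.75068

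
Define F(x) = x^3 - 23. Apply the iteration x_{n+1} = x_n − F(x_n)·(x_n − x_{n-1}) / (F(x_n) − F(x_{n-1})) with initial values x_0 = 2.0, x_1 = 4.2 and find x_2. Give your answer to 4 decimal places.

F(2.0) = -15.000000, F(4.2) = 51.088000
x_2 = 4.200000 − 51.088000·(4.200000 − 2.000000) / (51.088000 − (-15.000000)) = 4.200000 − (112.393600)/(66.088000) = 2.499334

2.4993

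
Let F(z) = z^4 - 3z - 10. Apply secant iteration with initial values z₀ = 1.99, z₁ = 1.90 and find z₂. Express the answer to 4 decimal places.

F(1.99) = -0.287608, F(1.90) = -2.667900
z₂ = 1.900000 − (-2.667900)·(1.900000 − 1.990000) / (-2.667900 − (-0.287608)) = 1.900000 − (0.240111)/(-2.380292) = 2.000875

2.0009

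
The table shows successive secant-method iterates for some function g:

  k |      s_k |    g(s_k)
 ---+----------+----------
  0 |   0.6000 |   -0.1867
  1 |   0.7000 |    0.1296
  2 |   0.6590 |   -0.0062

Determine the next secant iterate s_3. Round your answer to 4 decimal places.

0.6609

s_3 = 0.6590 − (-0.0062)·(0.6590 − 0.7000) / (-0.0062 − 0.1296)
   = 0.6590 − (0.000254)/(-0.135800) = 0.660872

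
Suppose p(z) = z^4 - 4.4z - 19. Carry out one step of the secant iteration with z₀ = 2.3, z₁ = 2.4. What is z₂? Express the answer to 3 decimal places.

2.324

p(2.3) = -1.13590, p(2.4) = 3.61760
z₂ = 2.40000 − 3.61760·(2.40000 − 2.30000) / (3.61760 − (-1.13590)) = 2.40000 − (0.36176)/(4.75350) = 2.32390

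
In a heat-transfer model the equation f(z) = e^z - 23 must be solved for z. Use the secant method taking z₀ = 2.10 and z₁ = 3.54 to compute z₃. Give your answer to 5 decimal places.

f(2.10) = -14.8338301, f(3.54) = 11.4669192
z₂ = 3.5400000 − 11.4669192·(3.5400000 − 2.1000000) / (11.4669192 − (-14.8338301)) = 3.5400000 − (16.5123636)/(26.3007493) = 2.9121714
f(2.9121714) = -4.6032989
z₃ = 2.9121714 − (-4.6032989)·(2.9121714 − 3.5400000) / (-4.6032989 − 11.4669192) = 2.9121714 − (2.8900829)/(-16.0702181) = 3.0920123

3.09201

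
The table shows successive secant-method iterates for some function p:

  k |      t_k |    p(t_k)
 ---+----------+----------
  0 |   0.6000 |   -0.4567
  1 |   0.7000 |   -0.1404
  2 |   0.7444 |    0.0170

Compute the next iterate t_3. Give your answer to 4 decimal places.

t_3 = 0.7444 − 0.0170·(0.7444 − 0.7000) / (0.0170 − (-0.1404))
   = 0.7444 − (0.000755)/(0.157400) = 0.739605

0.7396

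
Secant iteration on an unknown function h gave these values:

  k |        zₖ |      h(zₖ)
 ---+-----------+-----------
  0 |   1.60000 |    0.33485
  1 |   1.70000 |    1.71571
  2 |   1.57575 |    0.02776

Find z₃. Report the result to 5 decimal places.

z₃ = 1.57575 − 0.02776·(1.57575 − 1.70000) / (0.02776 − 1.71571)
   = 1.57575 − (-0.0034492)/(-1.6879500) = 1.5737066

1.57371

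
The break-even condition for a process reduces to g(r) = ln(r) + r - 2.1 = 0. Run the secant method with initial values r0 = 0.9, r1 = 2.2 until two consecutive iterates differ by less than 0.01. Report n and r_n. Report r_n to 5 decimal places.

n = 4, r_n = 1.61852

g(0.9) = -1.3053605, g(2.2) = 0.8884574
r2 = 2.2000000 − 0.8884574·(1.3000000)/(2.1938179) = 1.6735230;  |Δ| = 0.5264770
g(1.6735230) = 0.0884540
r3 = 1.6735230 − 0.0884540·(-0.5264770)/(-0.8000033) = 1.6153120;  |Δ| = 0.0582110
g(1.6153120) = -0.0051599
r4 = 1.6153120 − (-0.0051599)·(-0.0582110)/(-0.0936139) = 1.6185205;  |Δ| = 0.0032085
|r4 − r3| = 0.0032085 < 0.01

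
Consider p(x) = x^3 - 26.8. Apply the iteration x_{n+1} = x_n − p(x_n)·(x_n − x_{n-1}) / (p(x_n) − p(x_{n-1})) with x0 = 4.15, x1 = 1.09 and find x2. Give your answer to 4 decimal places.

p(4.15) = 44.673375, p(1.09) = -25.504971
x2 = 1.090000 − (-25.504971)·(1.090000 − 4.150000) / (-25.504971 − 44.673375) = 1.090000 − (78.045211)/(-70.178346) = 2.202098

2.2021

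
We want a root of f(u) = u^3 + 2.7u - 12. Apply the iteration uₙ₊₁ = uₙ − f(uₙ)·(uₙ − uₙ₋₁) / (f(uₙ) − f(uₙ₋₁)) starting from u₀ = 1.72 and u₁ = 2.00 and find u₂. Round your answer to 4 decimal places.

f(1.72) = -2.267552, f(2.00) = 1.400000
u₂ = 2.000000 − 1.400000·(2.000000 − 1.720000) / (1.400000 − (-2.267552)) = 2.000000 − (0.392000)/(3.667552) = 1.893117

1.8931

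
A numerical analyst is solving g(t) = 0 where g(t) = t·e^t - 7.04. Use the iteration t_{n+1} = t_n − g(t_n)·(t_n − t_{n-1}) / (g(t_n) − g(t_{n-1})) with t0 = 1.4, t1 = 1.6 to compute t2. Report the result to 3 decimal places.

1.521

g(1.4) = -1.36272, g(1.6) = 0.88485
t2 = 1.60000 − 0.88485·(1.60000 − 1.40000) / (0.88485 − (-1.36272)) = 1.60000 − (0.17697)/(2.24757) = 1.52126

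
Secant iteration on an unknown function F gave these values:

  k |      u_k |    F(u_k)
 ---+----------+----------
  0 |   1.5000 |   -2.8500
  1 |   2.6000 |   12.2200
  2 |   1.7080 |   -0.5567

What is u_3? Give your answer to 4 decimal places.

u_3 = 1.7080 − (-0.5567)·(1.7080 − 2.6000) / (-0.5567 − 12.2200)
   = 1.7080 − (0.496576)/(-12.776700) = 1.746866

1.7469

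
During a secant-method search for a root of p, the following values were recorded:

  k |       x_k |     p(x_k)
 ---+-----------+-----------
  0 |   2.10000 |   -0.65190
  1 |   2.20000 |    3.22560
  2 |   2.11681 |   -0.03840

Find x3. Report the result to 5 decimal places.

2.11779

x3 = 2.11681 − (-0.03840)·(2.11681 − 2.20000) / (-0.03840 − 3.22560)
   = 2.11681 − (0.0031945)/(-3.2640000) = 2.1177887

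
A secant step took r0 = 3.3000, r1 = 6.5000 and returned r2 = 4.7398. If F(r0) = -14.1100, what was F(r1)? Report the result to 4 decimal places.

The secant line through (3.3000, -14.1100) and (6.5000, F(r1)) crosses zero at r2 = 4.7398.
So (3.3000, -14.1100), (6.5000, F(r1)), (4.7398, 0) are collinear:
F(r1) = -14.1100 · (6.5000 − 4.7398) / (3.3000 − 4.7398) = -14.1100 · (1.760200)/(-1.439800) = 17.249911

17.2499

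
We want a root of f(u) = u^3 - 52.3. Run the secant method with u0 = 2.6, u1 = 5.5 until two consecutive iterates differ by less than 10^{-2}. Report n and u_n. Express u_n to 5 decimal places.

n = 6, u_n = 3.73967

f(2.6) = -34.7240000, f(5.5) = 114.0750000
u2 = 5.5000000 − 114.0750000·(2.9000000)/(148.7990000) = 3.2767492;  |Δ| = 2.2232508
f(3.2767492) = -17.1172652
u3 = 3.2767492 − (-17.1172652)·(-2.2232508)/(-131.1922652) = 3.5668271;  |Δ| = 0.2900779
f(3.5668271) = -6.9219160
u4 = 3.5668271 − (-6.9219160)·(0.2900779)/(10.1953492) = 3.7637693;  |Δ| = 0.1969422
f(3.7637693) = 1.0174016
u5 = 3.7637693 − 1.0174016·(0.1969422)/(7.9393176) = 3.7385317;  |Δ| = 0.0252376
f(3.7385317) = -0.0479671
u6 = 3.7385317 − (-0.0479671)·(-0.0252376)/(-1.0653687) = 3.7396680;  |Δ| = 0.0011363
|u6 − u5| = 0.0011363 < 10^{-2}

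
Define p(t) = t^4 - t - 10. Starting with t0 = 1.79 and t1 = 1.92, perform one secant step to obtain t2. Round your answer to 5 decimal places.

p(1.79) = -1.5237432, p(1.92) = 1.6695450
t2 = 1.9200000 − 1.6695450·(1.9200000 − 1.7900000) / (1.6695450 − (-1.5237432)) = 1.9200000 − (0.2170408)/(3.1932881) = 1.8520322

1.85203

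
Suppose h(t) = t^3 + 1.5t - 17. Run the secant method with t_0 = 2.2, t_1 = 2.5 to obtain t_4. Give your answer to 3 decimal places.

h(2.2) = -3.05200, h(2.5) = 2.37500
t_2 = 2.50000 − 2.37500·(2.50000 − 2.20000) / (2.37500 − (-3.05200)) = 2.50000 − (0.71250)/(5.42700) = 2.36871
h(2.36871) = -0.15657
t_3 = 2.36871 − (-0.15657)·(2.36871 − 2.50000) / (-0.15657 − 2.37500) = 2.36871 − (0.02056)/(-2.53157) = 2.37683
h(2.37683) = -0.00725
t_4 = 2.37683 − (-0.00725)·(2.37683 − 2.36871) / (-0.00725 − (-0.15657)) = 2.37683 − (-0.00006)/(0.14932) = 2.37723

2.377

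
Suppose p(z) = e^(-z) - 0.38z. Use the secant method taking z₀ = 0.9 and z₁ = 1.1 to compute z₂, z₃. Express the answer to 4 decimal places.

p(0.9) = 0.064570, p(1.1) = -0.085129
z₂ = 1.100000 − (-0.085129)·(1.100000 − 0.900000) / (-0.085129 − 0.064570) = 1.100000 − (-0.017026)/(-0.149699) = 0.986266
p(0.986266) = -0.001815
z₃ = 0.986266 − (-0.001815)·(0.986266 − 1.100000) / (-0.001815 − (-0.085129)) = 0.986266 − (0.000206)/(0.083314) = 0.983789

0.9863, 0.9838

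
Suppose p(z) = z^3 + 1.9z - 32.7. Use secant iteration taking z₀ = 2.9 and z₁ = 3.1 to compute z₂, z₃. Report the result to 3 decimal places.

2.997, 3.000

p(2.9) = -2.80100, p(3.1) = 2.98100
z₂ = 3.10000 − 2.98100·(3.10000 − 2.90000) / (2.98100 − (-2.80100)) = 3.10000 − (0.59620)/(5.78200) = 2.99689
p(2.99689) = -0.08988
z₃ = 2.99689 − (-0.08988)·(2.99689 − 3.10000) / (-0.08988 − 2.98100) = 2.99689 − (0.00927)/(-3.07088) = 2.99990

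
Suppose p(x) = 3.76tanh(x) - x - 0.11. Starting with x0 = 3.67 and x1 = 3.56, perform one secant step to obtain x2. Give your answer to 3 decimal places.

3.645

p(3.67) = -0.02488, p(3.56) = 0.08392
x2 = 3.56000 − 0.08392·(3.56000 − 3.67000) / (0.08392 − (-0.02488)) = 3.56000 − (-0.00923)/(0.10880) = 3.64485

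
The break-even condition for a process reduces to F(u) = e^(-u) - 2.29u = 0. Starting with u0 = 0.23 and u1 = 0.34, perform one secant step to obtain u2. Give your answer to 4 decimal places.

0.3180

F(0.23) = 0.267834, F(0.34) = -0.066830
u2 = 0.340000 − (-0.066830)·(0.340000 − 0.230000) / (-0.066830 − 0.267834) = 0.340000 − (-0.007351)/(-0.334663) = 0.318034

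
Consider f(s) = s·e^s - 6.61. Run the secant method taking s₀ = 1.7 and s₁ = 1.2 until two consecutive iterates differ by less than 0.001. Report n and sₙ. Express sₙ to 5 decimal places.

n = 5, sₙ = 1.48988

f(1.7) = 2.6957106, f(1.2) = -2.6258597
s₂ = 1.2000000 − (-2.6258597)·(-0.5000000)/(-5.3215703) = 1.4467185;  |Δ| = 0.2467185
f(1.4467185) = -0.4626789
s₃ = 1.4467185 − (-0.4626789)·(0.2467185)/(2.1631808) = 1.4994887;  |Δ| = 0.0527702
f(1.4994887) = 0.1068068
s₄ = 1.4994887 − 0.1068068·(0.0527702)/(0.5694857) = 1.4895917;  |Δ| = 0.0098970
f(1.4895917) = -0.0032379
s₅ = 1.4895917 − (-0.0032379)·(-0.0098970)/(-0.1100446) = 1.4898829;  |Δ| = 0.0002912
|s₅ − s₄| = 0.0002912 < 0.001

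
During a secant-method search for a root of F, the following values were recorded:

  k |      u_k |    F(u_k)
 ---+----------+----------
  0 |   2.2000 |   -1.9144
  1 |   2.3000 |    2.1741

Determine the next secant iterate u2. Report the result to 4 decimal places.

u2 = 2.3000 − 2.1741·(2.3000 − 2.2000) / (2.1741 − (-1.9144))
   = 2.3000 − (0.217410)/(4.088500) = 2.246824

2.2468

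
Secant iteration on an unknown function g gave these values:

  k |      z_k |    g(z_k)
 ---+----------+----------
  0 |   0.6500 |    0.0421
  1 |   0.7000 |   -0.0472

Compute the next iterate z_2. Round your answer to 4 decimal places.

z_2 = 0.7000 − (-0.0472)·(0.7000 − 0.6500) / (-0.0472 − 0.0421)
   = 0.7000 − (-0.002360)/(-0.089300) = 0.673572

0.6736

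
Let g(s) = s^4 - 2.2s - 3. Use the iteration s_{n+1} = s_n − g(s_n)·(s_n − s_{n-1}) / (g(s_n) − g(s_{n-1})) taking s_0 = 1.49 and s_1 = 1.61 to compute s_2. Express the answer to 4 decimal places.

1.5961

g(1.49) = -1.349156, g(1.61) = 0.176982
s_2 = 1.610000 − 0.176982·(1.610000 − 1.490000) / (0.176982 − (-1.349156)) = 1.610000 − (0.021238)/(1.526138) = 1.596084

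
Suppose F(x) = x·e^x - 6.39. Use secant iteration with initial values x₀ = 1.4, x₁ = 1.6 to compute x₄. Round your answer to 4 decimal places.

1.4697

F(1.4) = -0.712720, F(1.6) = 1.534852
x₂ = 1.600000 − 1.534852·(1.600000 − 1.400000) / (1.534852 − (-0.712720)) = 1.600000 − (0.306970)/(2.247572) = 1.463421
F(1.463421) = -0.066971
x₃ = 1.463421 − (-0.066971)·(1.463421 − 1.600000) / (-0.066971 − 1.534852) = 1.463421 − (0.009147)/(-1.601823) = 1.469132
F(1.469132) = -0.005948
x₄ = 1.469132 − (-0.005948)·(1.469132 − 1.463421) / (-0.005948 − (-0.066971)) = 1.469132 − (-0.000034)/(0.061023) = 1.469688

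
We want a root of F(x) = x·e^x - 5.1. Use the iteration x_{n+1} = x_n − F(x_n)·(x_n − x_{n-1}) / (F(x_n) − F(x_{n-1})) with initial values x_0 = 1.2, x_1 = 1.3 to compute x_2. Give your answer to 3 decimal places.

F(1.2) = -1.11586, F(1.3) = -0.32991
x_2 = 1.30000 − (-0.32991)·(1.30000 − 1.20000) / (-0.32991 − (-1.11586)) = 1.30000 − (-0.03299)/(0.78595) = 1.34198

1.342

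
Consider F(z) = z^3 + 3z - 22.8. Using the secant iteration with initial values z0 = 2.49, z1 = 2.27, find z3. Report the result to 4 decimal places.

F(2.49) = 0.108249, F(2.27) = -4.292917
z2 = 2.270000 − (-4.292917)·(2.270000 − 2.490000) / (-4.292917 − 0.108249) = 2.270000 − (0.944442)/(-4.401166) = 2.484589
F(2.484589) = -0.008412
z3 = 2.484589 − (-0.008412)·(2.484589 − 2.270000) / (-0.008412 − (-4.292917)) = 2.484589 − (-0.001805)/(4.284505) = 2.485010

2.4850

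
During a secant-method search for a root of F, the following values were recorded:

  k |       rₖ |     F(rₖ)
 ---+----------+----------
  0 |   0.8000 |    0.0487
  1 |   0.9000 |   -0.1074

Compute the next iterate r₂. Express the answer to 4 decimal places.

0.8312

r₂ = 0.9000 − (-0.1074)·(0.9000 − 0.8000) / (-0.1074 − 0.0487)
   = 0.9000 − (-0.010740)/(-0.156100) = 0.831198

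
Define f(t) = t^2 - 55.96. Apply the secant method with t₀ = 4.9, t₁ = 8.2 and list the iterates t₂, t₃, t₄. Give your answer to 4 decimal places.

f(4.9) = -31.950000, f(8.2) = 11.280000
t₂ = 8.200000 − 11.280000·(8.200000 − 4.900000) / (11.280000 − (-31.950000)) = 8.200000 − (37.224000)/(43.230000) = 7.338931
f(7.338931) = -2.100087
t₃ = 7.338931 − (-2.100087)·(7.338931 − 8.200000) / (-2.100087 − 11.280000) = 7.338931 − (1.808320)/(-13.380087) = 7.474081
f(7.474081) = -0.098108
t₄ = 7.474081 − (-0.098108)·(7.474081 − 7.338931) / (-0.098108 − (-2.100087)) = 7.474081 − (-0.013259)/(2.001979) = 7.480704

7.3389, 7.4741, 7.4807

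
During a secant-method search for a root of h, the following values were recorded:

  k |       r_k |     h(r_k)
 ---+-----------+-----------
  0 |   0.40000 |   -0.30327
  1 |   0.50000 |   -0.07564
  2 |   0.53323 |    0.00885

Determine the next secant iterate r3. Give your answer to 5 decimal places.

r3 = 0.53323 − 0.00885·(0.53323 − 0.50000) / (0.00885 − (-0.07564))
   = 0.53323 − (0.0002941)/(0.0844900) = 0.5297493

0.52975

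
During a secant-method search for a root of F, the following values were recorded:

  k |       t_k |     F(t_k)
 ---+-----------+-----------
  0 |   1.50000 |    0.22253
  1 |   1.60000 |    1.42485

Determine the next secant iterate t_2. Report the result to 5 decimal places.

1.48149

t_2 = 1.60000 − 1.42485·(1.60000 − 1.50000) / (1.42485 − 0.22253)
   = 1.60000 − (0.1424850)/(1.2023200) = 1.4814916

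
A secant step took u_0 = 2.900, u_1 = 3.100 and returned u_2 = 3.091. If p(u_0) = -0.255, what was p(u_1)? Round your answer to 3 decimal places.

The secant line through (2.900, -0.255) and (3.100, p(u_1)) crosses zero at u_2 = 3.091.
So (2.900, -0.255), (3.100, p(u_1)), (3.091, 0) are collinear:
p(u_1) = -0.255 · (3.100 − 3.091) / (2.900 − 3.091) = -0.255 · (0.00900)/(-0.19100) = 0.01202

0.012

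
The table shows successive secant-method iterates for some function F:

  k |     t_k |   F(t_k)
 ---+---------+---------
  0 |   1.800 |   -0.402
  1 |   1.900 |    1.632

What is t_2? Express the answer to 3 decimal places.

1.820

t_2 = 1.900 − 1.632·(1.900 − 1.800) / (1.632 − (-0.402))
   = 1.900 − (0.16320)/(2.03400) = 1.81976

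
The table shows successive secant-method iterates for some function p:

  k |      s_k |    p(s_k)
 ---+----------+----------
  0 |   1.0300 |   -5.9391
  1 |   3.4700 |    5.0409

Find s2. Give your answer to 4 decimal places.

s2 = 3.4700 − 5.0409·(3.4700 − 1.0300) / (5.0409 − (-5.9391))
   = 3.4700 − (12.299796)/(10.980000) = 2.349800

2.3498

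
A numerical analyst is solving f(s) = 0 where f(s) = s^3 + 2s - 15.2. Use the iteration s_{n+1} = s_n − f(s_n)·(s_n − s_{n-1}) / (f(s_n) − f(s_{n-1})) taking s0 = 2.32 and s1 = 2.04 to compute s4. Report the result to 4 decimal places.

f(2.32) = 1.927168, f(2.04) = -2.630336
s2 = 2.040000 − (-2.630336)·(2.040000 − 2.320000) / (-2.630336 − 1.927168) = 2.040000 − (0.736494)/(-4.557504) = 2.201600
f(2.201600) = -0.125546
s3 = 2.201600 − (-0.125546)·(2.201600 − 2.040000) / (-0.125546 − (-2.630336)) = 2.201600 − (-0.020288)/(2.504790) = 2.209700
f(2.209700) = 0.008868
s4 = 2.209700 − 0.008868·(2.209700 − 2.201600) / (0.008868 − (-0.125546)) = 2.209700 − (0.000072)/(0.134413) = 2.209166

2.2092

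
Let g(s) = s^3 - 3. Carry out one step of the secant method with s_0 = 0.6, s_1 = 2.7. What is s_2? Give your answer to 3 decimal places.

g(0.6) = -2.78400, g(2.7) = 16.68300
s_2 = 2.70000 − 16.68300·(2.70000 − 0.60000) / (16.68300 − (-2.78400)) = 2.70000 − (35.03430)/(19.46700) = 0.90032

0.900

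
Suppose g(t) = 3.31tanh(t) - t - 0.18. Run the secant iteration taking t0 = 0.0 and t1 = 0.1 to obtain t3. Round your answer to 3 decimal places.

0.078

g(0.0) = -0.18000, g(0.1) = 0.04990
t2 = 0.10000 − 0.04990·(0.10000 − 0.00000) / (0.04990 − (-0.18000)) = 0.10000 − (0.00499)/(0.22990) = 0.07829
g(0.07829) = 0.00033
t3 = 0.07829 − 0.00033·(0.07829 − 0.10000) / (0.00033 − 0.04990) = 0.07829 − (-0.00001)/(-0.04957) = 0.07815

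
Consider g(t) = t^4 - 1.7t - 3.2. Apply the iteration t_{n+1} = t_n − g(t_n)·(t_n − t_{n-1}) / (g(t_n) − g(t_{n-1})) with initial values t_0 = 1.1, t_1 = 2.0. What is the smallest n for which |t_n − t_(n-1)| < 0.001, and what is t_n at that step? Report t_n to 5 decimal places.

g(1.1) = -3.6059000, g(2.0) = 9.4000000
t_2 = 2.0000000 − 9.4000000·(0.9000000)/(13.0059000) = 1.3495260;  |Δ| = 0.6504740
g(1.3495260) = -2.1773505
t_3 = 1.3495260 − (-2.1773505)·(-0.6504740)/(-11.5773505) = 1.4718605;  |Δ| = 0.1223345
g(1.4718605) = -1.0089891
t_4 = 1.4718605 − (-1.0089891)·(0.1223345)/(1.1683614) = 1.5775078;  |Δ| = 0.1056473
g(1.5775078) = 0.3110230
t_5 = 1.5775078 − 0.3110230·(0.1056473)/(1.3200121) = 1.5526151;  |Δ| = 0.0248928
g(1.5526151) = -0.0283879
t_6 = 1.5526151 − (-0.0283879)·(-0.0248928)/(-0.3394108) = 1.5546971;  |Δ| = 0.0020820
g(1.5546971) = -0.0006949
t_7 = 1.5546971 − (-0.0006949)·(0.0020820)/(0.0276930) = 1.5547493;  |Δ| = 0.0000522
|t_7 − t_6| = 0.0000522 < 0.001

n = 7, t_n = 1.55475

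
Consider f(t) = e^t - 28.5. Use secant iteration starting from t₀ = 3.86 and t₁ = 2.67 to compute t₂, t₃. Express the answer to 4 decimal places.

3.1766, 3.4178

f(3.86) = 18.965351, f(2.67) = -14.060031
t₂ = 2.670000 − (-14.060031)·(2.670000 − 3.860000) / (-14.060031 − 18.965351) = 2.670000 − (16.731437)/(-33.025382) = 3.176624
f(3.176624) = -4.534302
t₃ = 3.176624 − (-4.534302)·(3.176624 − 2.670000) / (-4.534302 − (-14.060031)) = 3.176624 − (-2.297184)/(9.525729) = 3.417779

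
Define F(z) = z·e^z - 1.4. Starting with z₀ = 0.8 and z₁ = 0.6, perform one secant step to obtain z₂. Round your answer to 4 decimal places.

0.6893

F(0.8) = 0.380433, F(0.6) = -0.306729
z₂ = 0.600000 − (-0.306729)·(0.600000 − 0.800000) / (-0.306729 − 0.380433) = 0.600000 − (0.061346)/(-0.687161) = 0.689274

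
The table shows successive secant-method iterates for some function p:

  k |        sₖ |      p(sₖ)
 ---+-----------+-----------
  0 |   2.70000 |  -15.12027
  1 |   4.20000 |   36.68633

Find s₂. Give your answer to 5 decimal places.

s₂ = 4.20000 − 36.68633·(4.20000 − 2.70000) / (36.68633 − (-15.12027))
   = 4.20000 − (55.0294950)/(51.8066000) = 3.1377899

3.13779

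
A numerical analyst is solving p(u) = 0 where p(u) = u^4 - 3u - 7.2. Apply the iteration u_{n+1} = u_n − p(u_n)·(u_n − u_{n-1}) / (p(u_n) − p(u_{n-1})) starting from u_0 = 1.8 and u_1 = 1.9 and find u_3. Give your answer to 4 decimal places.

1.8946

p(1.8) = -2.102400, p(1.9) = 0.132100
u_2 = 1.900000 − 0.132100·(1.900000 − 1.800000) / (0.132100 − (-2.102400)) = 1.900000 − (0.013210)/(2.234500) = 1.894088
p(1.894088) = -0.011606
u_3 = 1.894088 − (-0.011606)·(1.894088 − 1.900000) / (-0.011606 − 0.132100) = 1.894088 − (0.000069)/(-0.143706) = 1.894566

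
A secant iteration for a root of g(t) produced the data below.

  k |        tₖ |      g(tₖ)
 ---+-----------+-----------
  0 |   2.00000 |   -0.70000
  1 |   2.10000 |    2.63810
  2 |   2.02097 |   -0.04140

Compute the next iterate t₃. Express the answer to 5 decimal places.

t₃ = 2.02097 − (-0.04140)·(2.02097 − 2.10000) / (-0.04140 − 2.63810)
   = 2.02097 − (0.0032718)/(-2.6795000) = 2.0221911

2.02219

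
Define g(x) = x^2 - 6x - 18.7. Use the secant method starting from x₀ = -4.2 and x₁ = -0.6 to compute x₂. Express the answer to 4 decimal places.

-1.9648

g(-4.2) = 24.140000, g(-0.6) = -14.740000
x₂ = -0.600000 − (-14.740000)·(-0.600000 − (-4.200000)) / (-14.740000 − 24.140000) = -0.600000 − (-53.064000)/(-38.880000) = -1.964815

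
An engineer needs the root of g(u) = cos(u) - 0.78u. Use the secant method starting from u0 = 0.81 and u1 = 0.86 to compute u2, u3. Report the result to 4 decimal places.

g(0.81) = 0.057698, g(0.86) = -0.018363
u2 = 0.860000 − (-0.018363)·(0.860000 − 0.810000) / (-0.018363 − 0.057698) = 0.860000 − (-0.000918)/(-0.076061) = 0.847929
g(0.847929) = 0.000153
u3 = 0.847929 − 0.000153·(0.847929 − 0.860000) / (0.000153 − (-0.018363)) = 0.847929 − (-0.000002)/(0.018515) = 0.848029

0.8479, 0.8480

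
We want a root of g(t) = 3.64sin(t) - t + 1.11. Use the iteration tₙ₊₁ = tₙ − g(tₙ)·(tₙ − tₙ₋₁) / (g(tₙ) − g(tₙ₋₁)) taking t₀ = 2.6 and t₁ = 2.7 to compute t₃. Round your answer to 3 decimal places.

2.692

g(2.6) = 0.38642, g(2.7) = -0.03434
t₂ = 2.70000 − (-0.03434)·(2.70000 − 2.60000) / (-0.03434 − 0.38642) = 2.70000 − (-0.00343)/(-0.42076) = 2.69184
g(2.69184) = 0.00063
t₃ = 2.69184 − 0.00063·(2.69184 − 2.70000) / (0.00063 − (-0.03434)) = 2.69184 − (-0.00001)/(0.03496) = 2.69199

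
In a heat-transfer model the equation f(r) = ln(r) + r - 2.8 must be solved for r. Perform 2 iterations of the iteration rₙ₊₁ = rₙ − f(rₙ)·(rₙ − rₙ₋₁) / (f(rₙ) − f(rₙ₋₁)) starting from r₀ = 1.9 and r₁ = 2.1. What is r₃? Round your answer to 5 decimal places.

f(1.9) = -0.2581461, f(2.1) = 0.0419373
r₂ = 2.1000000 − 0.0419373·(2.1000000 − 1.9000000) / (0.0419373 − (-0.2581461)) = 2.1000000 − (0.0083875)/(0.3000835) = 2.0720495
f(2.0720495) = 0.0005878
r₃ = 2.0720495 − 0.0005878·(2.0720495 − 2.1000000) / (0.0005878 − 0.0419373) = 2.0720495 − (-0.0000164)/(-0.0413496) = 2.0716522

2.07165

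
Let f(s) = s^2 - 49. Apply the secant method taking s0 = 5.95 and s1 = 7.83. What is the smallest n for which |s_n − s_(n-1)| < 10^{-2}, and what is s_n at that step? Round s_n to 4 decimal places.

n = 4, s_n = 7.0000

f(5.95) = -13.597500, f(7.83) = 12.308900
s2 = 7.830000 − 12.308900·(1.880000)/(25.906400) = 6.936756;  |Δ| = 0.893244
f(6.936756) = -0.881414
s3 = 6.936756 − (-0.881414)·(-0.893244)/(-13.190314) = 6.996445;  |Δ| = 0.059689
f(6.996445) = -0.049754
s4 = 6.996445 − (-0.049754)·(0.059689)/(0.831660) = 7.000016;  |Δ| = 0.003571
|s4 − s3| = 0.003571 < 10^{-2}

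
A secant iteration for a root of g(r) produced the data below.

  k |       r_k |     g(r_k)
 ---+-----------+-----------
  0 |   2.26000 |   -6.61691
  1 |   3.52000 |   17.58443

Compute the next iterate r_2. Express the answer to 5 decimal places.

r_2 = 3.52000 − 17.58443·(3.52000 − 2.26000) / (17.58443 − (-6.61691))
   = 3.52000 − (22.1563818)/(24.2013400) = 2.6044977

2.60450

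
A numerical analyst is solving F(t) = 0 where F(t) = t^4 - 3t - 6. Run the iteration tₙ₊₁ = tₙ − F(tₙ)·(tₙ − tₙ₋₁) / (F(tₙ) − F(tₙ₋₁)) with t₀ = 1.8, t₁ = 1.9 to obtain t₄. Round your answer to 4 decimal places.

F(1.8) = -0.902400, F(1.9) = 1.332100
t₂ = 1.900000 − 1.332100·(1.900000 − 1.800000) / (1.332100 − (-0.902400)) = 1.900000 − (0.133210)/(2.234500) = 1.840385
F(1.840385) = -0.049274
t₃ = 1.840385 − (-0.049274)·(1.840385 − 1.900000) / (-0.049274 − 1.332100) = 1.840385 − (0.002937)/(-1.381374) = 1.842511
F(1.842511) = -0.002540
t₄ = 1.842511 − (-0.002540)·(1.842511 − 1.840385) / (-0.002540 − (-0.049274)) = 1.842511 − (-0.000005)/(0.046734) = 1.842627

1.8426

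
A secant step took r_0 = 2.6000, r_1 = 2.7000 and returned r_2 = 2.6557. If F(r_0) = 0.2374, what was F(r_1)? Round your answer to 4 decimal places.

The secant line through (2.6000, 0.2374) and (2.7000, F(r_1)) crosses zero at r_2 = 2.6557.
So (2.6000, 0.2374), (2.7000, F(r_1)), (2.6557, 0) are collinear:
F(r_1) = 0.2374 · (2.7000 − 2.6557) / (2.6000 − 2.6557) = 0.2374 · (0.044300)/(-0.055700) = -0.188812

-0.1888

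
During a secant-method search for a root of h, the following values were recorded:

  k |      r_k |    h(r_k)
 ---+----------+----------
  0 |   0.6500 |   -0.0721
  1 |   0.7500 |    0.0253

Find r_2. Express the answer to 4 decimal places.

0.7240

r_2 = 0.7500 − 0.0253·(0.7500 − 0.6500) / (0.0253 − (-0.0721))
   = 0.7500 − (0.002530)/(0.097400) = 0.724025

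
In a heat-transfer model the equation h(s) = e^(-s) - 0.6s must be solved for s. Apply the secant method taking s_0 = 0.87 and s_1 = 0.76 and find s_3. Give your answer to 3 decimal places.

0.771

h(0.87) = -0.10305, h(0.76) = 0.01167
s_2 = 0.76000 − 0.01167·(0.76000 − 0.87000) / (0.01167 − (-0.10305)) = 0.76000 − (-0.00128)/(0.11471) = 0.77119
h(0.77119) = -0.00025
s_3 = 0.77119 − (-0.00025)·(0.77119 − 0.76000) / (-0.00025 − 0.01167) = 0.77119 − (0.00000)/(-0.01191) = 0.77095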